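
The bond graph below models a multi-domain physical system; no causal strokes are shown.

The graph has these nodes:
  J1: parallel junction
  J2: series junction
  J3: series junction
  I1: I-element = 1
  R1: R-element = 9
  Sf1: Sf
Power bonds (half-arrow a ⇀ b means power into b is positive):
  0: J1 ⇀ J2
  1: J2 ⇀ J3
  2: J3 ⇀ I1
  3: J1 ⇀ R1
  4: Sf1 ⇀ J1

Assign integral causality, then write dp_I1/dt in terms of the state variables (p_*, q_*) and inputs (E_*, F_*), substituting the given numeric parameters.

b4 →Sf1  (Sf1: flow source, stroke at near end)
b2 →I1  (prefer integral on I1)
b1 →J3  (J3 flow already set via bond 2)
b0 →J2  (common-f at J2 fixed by 1)
b3 →J1  (only one effort-in slot at J1)

dp_I1/dt = 9*F_Sf1 - 9*p_I1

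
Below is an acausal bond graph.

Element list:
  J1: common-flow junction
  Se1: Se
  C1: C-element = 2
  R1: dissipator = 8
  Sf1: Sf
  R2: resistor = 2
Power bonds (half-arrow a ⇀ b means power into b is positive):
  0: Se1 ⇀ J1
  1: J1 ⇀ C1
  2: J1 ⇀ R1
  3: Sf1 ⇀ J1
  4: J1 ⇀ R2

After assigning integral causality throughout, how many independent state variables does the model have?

1  (C1 all integral)

bond 0 stroke at J1  (Se1 (Se) sets effort on bond)
bond 3 stroke at Sf1  (Sf1 (Sf) sets flow on bond)
bond 1 stroke at J1  (J1 flow already set via bond 3)
bond 2 stroke at J1  (common-f at J1 fixed by 3)
bond 4 stroke at J1  (common-f at J1 fixed by 3)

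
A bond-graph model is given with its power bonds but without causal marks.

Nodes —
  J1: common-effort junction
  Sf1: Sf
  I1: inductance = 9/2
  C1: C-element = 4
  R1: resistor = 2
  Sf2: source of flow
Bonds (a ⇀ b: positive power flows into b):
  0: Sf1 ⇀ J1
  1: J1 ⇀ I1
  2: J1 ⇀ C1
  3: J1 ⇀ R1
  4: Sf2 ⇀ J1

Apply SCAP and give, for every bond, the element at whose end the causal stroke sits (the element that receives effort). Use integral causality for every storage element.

bond 0 →Sf1  (Sf1 (Sf) sets flow on bond)
bond 4 →Sf2  (Sf2 fixes flow; stroke at Sf2)
bond 1 →I1  (I1: I, integral causality)
bond 2 →J1  (C1 outputs effort q/C1)
bond 3 →R1  (common-e at J1 fixed by 2)

bond 0 →Sf1
bond 1 →I1
bond 2 →J1
bond 3 →R1
bond 4 →Sf2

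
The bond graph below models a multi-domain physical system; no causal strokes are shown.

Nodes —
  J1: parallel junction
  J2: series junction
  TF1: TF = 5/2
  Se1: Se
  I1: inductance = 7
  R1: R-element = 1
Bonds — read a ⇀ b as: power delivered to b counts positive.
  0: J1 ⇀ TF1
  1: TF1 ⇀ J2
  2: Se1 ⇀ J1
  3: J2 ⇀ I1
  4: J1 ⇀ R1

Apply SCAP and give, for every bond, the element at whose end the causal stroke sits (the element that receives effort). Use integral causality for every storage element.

#0 stroke→TF1
#1 stroke→J2
#2 stroke→J1
#3 stroke→I1
#4 stroke→R1

b2 stroke→J1  (Se1: effort source, stroke at far end)
b0 stroke→TF1  (0-jn J1 has e-setter on 2)
b4 stroke→R1  (J1 effort already set via bond 2)
b1 stroke→J2  (through TF1, causality passes straight; one stroke at TF1)
b3 stroke→I1  (only one flow-in slot at J2)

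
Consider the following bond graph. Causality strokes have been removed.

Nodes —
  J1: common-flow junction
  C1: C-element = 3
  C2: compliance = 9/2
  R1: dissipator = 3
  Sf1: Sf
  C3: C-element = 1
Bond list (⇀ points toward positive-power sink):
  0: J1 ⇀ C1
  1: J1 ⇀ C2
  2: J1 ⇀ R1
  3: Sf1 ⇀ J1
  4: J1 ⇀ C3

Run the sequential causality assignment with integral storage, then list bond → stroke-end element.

b0 |J1
b1 |J1
b2 |J1
b3 |Sf1
b4 |J1

β3 |Sf1  (Sf1: flow source, stroke at near end)
β0 |J1  (J1 flow already set via bond 3)
β1 |J1  (J1 flow already set via bond 3)
β2 |J1  (1-jn J1 has f-setter on 3)
β4 |J1  (1-jn J1 has f-setter on 3)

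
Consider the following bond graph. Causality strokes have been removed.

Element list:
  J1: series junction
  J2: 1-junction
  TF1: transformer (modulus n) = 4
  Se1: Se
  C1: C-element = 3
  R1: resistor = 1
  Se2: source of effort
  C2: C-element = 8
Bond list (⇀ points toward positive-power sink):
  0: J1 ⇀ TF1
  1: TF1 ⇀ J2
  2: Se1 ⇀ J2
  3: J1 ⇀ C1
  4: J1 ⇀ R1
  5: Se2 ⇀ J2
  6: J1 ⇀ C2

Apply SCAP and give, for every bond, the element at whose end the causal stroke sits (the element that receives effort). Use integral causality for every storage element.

#2 stroke→J2  (Se1: effort source, stroke at far end)
#5 stroke→J2  (Se2 (Se) sets effort on bond)
#1 stroke→TF1  (closing 1-jn rule on J2)
#0 stroke→J1  (TF TF1: opposite of bond 1)
#3 stroke→J1  (C1 outputs effort q/C1)
#6 stroke→J1  (prefer integral on C2)
#4 stroke→R1  (closing 1-jn rule on J1)

β0 stroke→J1
β1 stroke→TF1
β2 stroke→J2
β3 stroke→J1
β4 stroke→R1
β5 stroke→J2
β6 stroke→J1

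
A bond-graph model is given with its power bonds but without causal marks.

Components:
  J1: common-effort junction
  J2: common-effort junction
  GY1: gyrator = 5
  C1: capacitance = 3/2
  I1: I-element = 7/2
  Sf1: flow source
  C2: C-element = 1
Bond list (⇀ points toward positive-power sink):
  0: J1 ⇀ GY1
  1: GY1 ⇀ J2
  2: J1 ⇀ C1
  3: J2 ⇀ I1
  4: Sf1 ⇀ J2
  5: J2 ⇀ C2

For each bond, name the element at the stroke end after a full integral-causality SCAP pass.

b4 stroke at Sf1  (Sf1 fixes flow; stroke at Sf1)
b2 stroke at J1  (C1 integral (e out))
b0 stroke at GY1  (J1 effort already set via bond 2)
b1 stroke at GY1  (through GY1, causality inverts; strokes same side of GY1)
b3 stroke at I1  (I1 outputs flow p/I1)
b5 stroke at J2  (J2 needs exactly one e-in)

bond 0 |GY1
bond 1 |GY1
bond 2 |J1
bond 3 |I1
bond 4 |Sf1
bond 5 |J2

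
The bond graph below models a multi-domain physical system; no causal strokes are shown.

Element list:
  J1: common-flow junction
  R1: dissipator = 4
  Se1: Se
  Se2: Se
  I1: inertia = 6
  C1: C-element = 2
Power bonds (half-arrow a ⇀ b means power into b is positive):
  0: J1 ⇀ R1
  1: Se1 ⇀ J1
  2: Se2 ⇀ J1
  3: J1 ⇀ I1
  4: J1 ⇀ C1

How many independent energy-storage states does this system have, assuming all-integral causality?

bond 1 →J1  (Se1 (Se) sets effort on bond)
bond 2 →J1  (Se2 (Se) sets effort on bond)
bond 3 →I1  (I1 integral (f out))
bond 0 →J1  (J1 flow already set via bond 3)
bond 4 →J1  (common-f at J1 fixed by 3)

2  (C1, I1 all integral)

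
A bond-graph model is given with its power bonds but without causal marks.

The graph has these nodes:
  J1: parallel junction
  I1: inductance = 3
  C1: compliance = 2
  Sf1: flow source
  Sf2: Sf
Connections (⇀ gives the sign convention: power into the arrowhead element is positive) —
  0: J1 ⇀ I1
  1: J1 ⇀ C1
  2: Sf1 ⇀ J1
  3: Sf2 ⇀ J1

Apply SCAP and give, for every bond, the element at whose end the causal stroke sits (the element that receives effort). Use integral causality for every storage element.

#2 →Sf1  (source Sf1 imposes f)
#3 →Sf2  (Sf2: flow source, stroke at near end)
#0 →I1  (prefer integral on I1)
#1 →J1  (J1 needs exactly one e-in)

bond 0 →I1
bond 1 →J1
bond 2 →Sf1
bond 3 →Sf2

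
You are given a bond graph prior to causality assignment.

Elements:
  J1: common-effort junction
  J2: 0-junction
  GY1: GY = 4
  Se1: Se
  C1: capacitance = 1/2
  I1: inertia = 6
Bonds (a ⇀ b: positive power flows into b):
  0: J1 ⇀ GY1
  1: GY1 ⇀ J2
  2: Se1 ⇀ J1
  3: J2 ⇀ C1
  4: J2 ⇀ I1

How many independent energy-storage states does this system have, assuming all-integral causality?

2  (C1, I1 all integral)

#2 stroke at J1  (Se1: effort source, stroke at far end)
#0 stroke at GY1  (common-e at J1 fixed by 2)
#1 stroke at GY1  (GY1: gyrator matches bond 0)
#3 stroke at J2  (C1 outputs effort q/C1)
#4 stroke at I1  (0-jn J2 has e-setter on 3)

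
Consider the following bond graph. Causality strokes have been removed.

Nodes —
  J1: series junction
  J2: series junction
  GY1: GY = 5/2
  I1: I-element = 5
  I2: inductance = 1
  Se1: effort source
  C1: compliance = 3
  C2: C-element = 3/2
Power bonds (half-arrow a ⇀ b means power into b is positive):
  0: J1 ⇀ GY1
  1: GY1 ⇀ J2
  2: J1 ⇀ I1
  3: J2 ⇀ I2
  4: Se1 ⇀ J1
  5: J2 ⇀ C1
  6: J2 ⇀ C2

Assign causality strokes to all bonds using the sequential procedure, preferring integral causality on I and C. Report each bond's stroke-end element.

b4 stroke→J1  (Se1: effort source, stroke at far end)
b2 stroke→I1  (I1 outputs flow p/I1)
b0 stroke→J1  (1-jn J1 has f-setter on 2)
b1 stroke→J2  (GY GY1: same side as bond 0)
b3 stroke→I2  (I2 outputs flow p/I2)
b5 stroke→J2  (J2 flow already set via bond 3)
b6 stroke→J2  (J2: bond 3 brought flow, rest push out)

b0 stroke→J1
b1 stroke→J2
b2 stroke→I1
b3 stroke→I2
b4 stroke→J1
b5 stroke→J2
b6 stroke→J2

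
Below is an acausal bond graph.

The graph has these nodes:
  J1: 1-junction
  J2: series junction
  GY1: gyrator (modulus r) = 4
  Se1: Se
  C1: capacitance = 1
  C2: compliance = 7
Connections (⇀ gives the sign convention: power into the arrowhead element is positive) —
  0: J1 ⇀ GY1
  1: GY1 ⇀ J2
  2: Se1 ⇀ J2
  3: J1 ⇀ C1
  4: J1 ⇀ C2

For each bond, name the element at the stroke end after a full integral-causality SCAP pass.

β2 stroke at J2  (Se1 fixes effort; stroke away)
β1 stroke at GY1  (closing 1-jn rule on J2)
β0 stroke at GY1  (GY GY1: same side as bond 1)
β3 stroke at J1  (1-jn J1 has f-setter on 0)
β4 stroke at J1  (J1: bond 0 brought flow, rest push out)

#0 stroke→GY1
#1 stroke→GY1
#2 stroke→J2
#3 stroke→J1
#4 stroke→J1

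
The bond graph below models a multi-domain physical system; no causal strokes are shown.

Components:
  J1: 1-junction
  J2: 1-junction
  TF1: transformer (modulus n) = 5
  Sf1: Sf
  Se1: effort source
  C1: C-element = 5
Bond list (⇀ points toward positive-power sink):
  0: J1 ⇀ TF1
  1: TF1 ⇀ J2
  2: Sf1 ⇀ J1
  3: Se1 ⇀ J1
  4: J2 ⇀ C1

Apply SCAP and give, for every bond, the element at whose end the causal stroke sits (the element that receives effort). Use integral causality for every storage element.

b0 →J1
b1 →TF1
b2 →Sf1
b3 →J1
b4 →J2

bond 2 stroke at Sf1  (Sf1 (Sf) sets flow on bond)
bond 3 stroke at J1  (Se1 (Se) sets effort on bond)
bond 0 stroke at J1  (1-jn J1 has f-setter on 2)
bond 1 stroke at TF1  (TF1: transformer flips bond 0)
bond 4 stroke at J2  (1-jn J2 has f-setter on 1)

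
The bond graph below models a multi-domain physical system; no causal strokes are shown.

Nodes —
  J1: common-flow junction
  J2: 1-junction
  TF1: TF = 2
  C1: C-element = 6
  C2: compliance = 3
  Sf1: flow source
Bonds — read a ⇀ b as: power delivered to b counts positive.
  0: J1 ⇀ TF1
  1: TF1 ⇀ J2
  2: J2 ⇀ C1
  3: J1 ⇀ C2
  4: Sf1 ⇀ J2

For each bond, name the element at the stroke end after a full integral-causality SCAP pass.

bond 4 →Sf1  (Sf1 (Sf) sets flow on bond)
bond 1 →J2  (J2: bond 4 brought flow, rest push out)
bond 2 →J2  (J2: bond 4 brought flow, rest push out)
bond 0 →TF1  (TF1 one-in-one-out from 1)
bond 3 →J1  (J1 flow already set via bond 0)

#0 →TF1
#1 →J2
#2 →J2
#3 →J1
#4 →Sf1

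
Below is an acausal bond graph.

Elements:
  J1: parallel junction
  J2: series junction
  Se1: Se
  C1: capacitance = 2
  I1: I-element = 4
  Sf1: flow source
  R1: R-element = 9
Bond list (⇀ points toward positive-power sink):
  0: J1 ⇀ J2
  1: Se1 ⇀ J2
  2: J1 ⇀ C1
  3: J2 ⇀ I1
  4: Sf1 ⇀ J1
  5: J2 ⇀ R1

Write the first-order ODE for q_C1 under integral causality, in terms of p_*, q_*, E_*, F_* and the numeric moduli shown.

#1 stroke→J2  (source Se1 imposes e)
#4 stroke→Sf1  (Sf1: flow source, stroke at near end)
#2 stroke→J1  (prefer integral on C1)
#0 stroke→J2  (J1 effort already set via bond 2)
#3 stroke→I1  (I1 outputs flow p/I1)
#5 stroke→J2  (common-f at J2 fixed by 3)

dq_C1/dt = F_Sf1 - p_I1/4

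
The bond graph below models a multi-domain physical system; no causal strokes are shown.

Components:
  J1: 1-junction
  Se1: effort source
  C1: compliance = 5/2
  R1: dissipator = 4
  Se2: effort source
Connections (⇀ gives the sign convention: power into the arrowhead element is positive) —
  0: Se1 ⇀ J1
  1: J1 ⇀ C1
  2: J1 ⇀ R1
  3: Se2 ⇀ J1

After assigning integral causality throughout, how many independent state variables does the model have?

1  (C1 all integral)

b0 stroke→J1  (Se1 (Se) sets effort on bond)
b3 stroke→J1  (Se2 (Se) sets effort on bond)
b1 stroke→J1  (prefer integral on C1)
b2 stroke→R1  (only one flow-in slot at J1)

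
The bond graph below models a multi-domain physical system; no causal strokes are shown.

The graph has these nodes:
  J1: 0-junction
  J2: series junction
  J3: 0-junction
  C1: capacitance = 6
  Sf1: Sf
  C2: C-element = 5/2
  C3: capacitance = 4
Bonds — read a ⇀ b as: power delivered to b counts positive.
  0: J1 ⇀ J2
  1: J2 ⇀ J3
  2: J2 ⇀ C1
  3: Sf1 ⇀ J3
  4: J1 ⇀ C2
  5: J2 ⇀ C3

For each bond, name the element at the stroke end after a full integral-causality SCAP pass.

b0 →J2
b1 →J3
b2 →J2
b3 →Sf1
b4 →J1
b5 →J2

β3 stroke at Sf1  (source Sf1 imposes f)
β1 stroke at J3  (J3: last free bond brings effort in)
β0 stroke at J2  (J2 flow already set via bond 1)
β2 stroke at J2  (J2: bond 1 brought flow, rest push out)
β5 stroke at J2  (common-f at J2 fixed by 1)
β4 stroke at J1  (J1 needs exactly one e-in)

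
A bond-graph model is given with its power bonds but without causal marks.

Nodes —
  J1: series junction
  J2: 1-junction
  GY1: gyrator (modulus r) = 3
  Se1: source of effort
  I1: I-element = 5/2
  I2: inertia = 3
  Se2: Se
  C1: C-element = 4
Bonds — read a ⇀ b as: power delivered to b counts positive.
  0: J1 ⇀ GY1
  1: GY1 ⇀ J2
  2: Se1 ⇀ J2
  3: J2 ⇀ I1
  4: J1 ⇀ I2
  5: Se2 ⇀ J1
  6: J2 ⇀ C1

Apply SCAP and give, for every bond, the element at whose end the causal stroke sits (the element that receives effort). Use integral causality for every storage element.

b0 |J1
b1 |J2
b2 |J2
b3 |I1
b4 |I2
b5 |J1
b6 |J2

#2 |J2  (source Se1 imposes e)
#5 |J1  (Se2 (Se) sets effort on bond)
#3 |I1  (I1: I, integral causality)
#1 |J2  (common-f at J2 fixed by 3)
#6 |J2  (1-jn J2 has f-setter on 3)
#0 |J1  (GY1: gyrator matches bond 1)
#4 |I2  (J1: last free bond brings flow in)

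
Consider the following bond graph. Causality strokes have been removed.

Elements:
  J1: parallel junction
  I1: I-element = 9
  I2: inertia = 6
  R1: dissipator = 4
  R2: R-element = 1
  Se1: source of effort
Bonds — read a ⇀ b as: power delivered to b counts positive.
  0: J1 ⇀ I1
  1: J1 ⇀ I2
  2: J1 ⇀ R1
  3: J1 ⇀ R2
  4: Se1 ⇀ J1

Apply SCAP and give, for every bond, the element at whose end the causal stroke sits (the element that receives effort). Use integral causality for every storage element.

bond 0 →I1
bond 1 →I2
bond 2 →R1
bond 3 →R2
bond 4 →J1

bond 4 stroke at J1  (Se1 fixes effort; stroke away)
bond 0 stroke at I1  (J1 effort already set via bond 4)
bond 1 stroke at I2  (J1: bond 4 brought effort, rest push out)
bond 2 stroke at R1  (common-e at J1 fixed by 4)
bond 3 stroke at R2  (common-e at J1 fixed by 4)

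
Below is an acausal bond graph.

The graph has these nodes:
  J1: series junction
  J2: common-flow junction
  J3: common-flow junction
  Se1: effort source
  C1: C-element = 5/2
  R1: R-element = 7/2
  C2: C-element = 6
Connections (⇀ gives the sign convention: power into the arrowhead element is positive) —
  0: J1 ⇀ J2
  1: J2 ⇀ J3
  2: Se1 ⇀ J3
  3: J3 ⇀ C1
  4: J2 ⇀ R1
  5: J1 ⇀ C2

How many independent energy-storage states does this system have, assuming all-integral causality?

b2 stroke at J3  (Se1: effort source, stroke at far end)
b3 stroke at J3  (prefer integral on C1)
b1 stroke at J2  (J3: last free bond brings flow in)
b5 stroke at J1  (C2: C, integral causality)
b0 stroke at J2  (J1: last free bond brings flow in)
b4 stroke at R1  (J2 needs exactly one f-in)

2  (C1, C2 all integral)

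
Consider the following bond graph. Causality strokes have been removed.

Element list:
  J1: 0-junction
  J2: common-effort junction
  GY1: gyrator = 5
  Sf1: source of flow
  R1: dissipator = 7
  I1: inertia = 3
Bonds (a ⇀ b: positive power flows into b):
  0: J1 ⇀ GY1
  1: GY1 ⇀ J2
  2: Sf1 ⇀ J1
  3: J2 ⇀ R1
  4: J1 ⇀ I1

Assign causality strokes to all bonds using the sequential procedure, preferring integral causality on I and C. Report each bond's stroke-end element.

b0 stroke at J1
b1 stroke at J2
b2 stroke at Sf1
b3 stroke at R1
b4 stroke at I1

β2 →Sf1  (Sf1 fixes flow; stroke at Sf1)
β4 →I1  (I1 integral (f out))
β0 →J1  (J1: last free bond brings effort in)
β1 →J2  (GY GY1: same side as bond 0)
β3 →R1  (0-jn J2 has e-setter on 1)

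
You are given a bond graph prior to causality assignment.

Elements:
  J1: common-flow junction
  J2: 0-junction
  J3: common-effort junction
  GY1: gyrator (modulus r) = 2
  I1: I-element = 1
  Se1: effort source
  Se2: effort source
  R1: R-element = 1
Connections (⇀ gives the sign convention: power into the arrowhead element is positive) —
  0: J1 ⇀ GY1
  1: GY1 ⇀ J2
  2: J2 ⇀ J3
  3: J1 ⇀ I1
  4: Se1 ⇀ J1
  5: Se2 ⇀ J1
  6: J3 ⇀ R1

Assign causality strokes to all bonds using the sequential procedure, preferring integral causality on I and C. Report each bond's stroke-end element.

β4 |J1  (Se1 (Se) sets effort on bond)
β5 |J1  (Se2 (Se) sets effort on bond)
β3 |I1  (I1 integral (f out))
β0 |J1  (common-f at J1 fixed by 3)
β1 |J2  (GY GY1: same side as bond 0)
β2 |J3  (common-e at J2 fixed by 1)
β6 |R1  (common-e at J3 fixed by 2)

#0 |J1
#1 |J2
#2 |J3
#3 |I1
#4 |J1
#5 |J1
#6 |R1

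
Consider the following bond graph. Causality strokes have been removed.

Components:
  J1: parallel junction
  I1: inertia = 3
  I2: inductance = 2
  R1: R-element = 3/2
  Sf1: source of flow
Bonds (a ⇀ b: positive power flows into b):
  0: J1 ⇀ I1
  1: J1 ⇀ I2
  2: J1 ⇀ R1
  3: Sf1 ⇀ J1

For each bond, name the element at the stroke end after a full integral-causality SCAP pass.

β0 →I1
β1 →I2
β2 →J1
β3 →Sf1

b3 stroke→Sf1  (source Sf1 imposes f)
b0 stroke→I1  (I1 integral (f out))
b1 stroke→I2  (I2 integral (f out))
b2 stroke→J1  (J1: last free bond brings effort in)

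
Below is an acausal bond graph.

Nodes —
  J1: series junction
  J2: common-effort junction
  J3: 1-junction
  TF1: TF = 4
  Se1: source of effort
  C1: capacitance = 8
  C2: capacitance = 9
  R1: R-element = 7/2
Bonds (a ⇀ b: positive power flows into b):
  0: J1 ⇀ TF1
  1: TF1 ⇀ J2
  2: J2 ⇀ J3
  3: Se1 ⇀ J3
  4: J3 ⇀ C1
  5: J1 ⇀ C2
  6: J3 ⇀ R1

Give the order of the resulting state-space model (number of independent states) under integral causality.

#3 |J3  (source Se1 imposes e)
#4 |J3  (prefer integral on C1)
#5 |J1  (C2 outputs effort q/C2)
#0 |TF1  (closing 1-jn rule on J1)
#1 |J2  (TF1 one-in-one-out from 0)
#2 |J3  (common-e at J2 fixed by 1)
#6 |R1  (closing 1-jn rule on J3)

2  (C1, C2 all integral)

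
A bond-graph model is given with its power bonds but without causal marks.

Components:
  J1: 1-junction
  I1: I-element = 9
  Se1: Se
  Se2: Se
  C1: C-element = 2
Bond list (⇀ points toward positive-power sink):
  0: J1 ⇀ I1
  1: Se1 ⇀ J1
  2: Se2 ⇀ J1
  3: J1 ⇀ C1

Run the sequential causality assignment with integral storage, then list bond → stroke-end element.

bond 1 stroke→J1  (Se1: effort source, stroke at far end)
bond 2 stroke→J1  (Se2 (Se) sets effort on bond)
bond 0 stroke→I1  (I1 integral (f out))
bond 3 stroke→J1  (J1: bond 0 brought flow, rest push out)

b0 |I1
b1 |J1
b2 |J1
b3 |J1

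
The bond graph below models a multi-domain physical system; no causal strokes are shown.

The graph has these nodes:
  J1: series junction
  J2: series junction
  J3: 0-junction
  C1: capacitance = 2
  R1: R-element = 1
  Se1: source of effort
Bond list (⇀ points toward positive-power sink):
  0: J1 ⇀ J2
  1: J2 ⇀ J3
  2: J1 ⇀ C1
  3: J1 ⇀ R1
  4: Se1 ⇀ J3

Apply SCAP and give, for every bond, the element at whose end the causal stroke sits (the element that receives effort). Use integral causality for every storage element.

#4 →J3  (Se1 (Se) sets effort on bond)
#1 →J2  (J3 effort already set via bond 4)
#0 →J1  (closing 1-jn rule on J2)
#2 →J1  (C1 integral (e out))
#3 →R1  (J1: last free bond brings flow in)

#0 stroke→J1
#1 stroke→J2
#2 stroke→J1
#3 stroke→R1
#4 stroke→J3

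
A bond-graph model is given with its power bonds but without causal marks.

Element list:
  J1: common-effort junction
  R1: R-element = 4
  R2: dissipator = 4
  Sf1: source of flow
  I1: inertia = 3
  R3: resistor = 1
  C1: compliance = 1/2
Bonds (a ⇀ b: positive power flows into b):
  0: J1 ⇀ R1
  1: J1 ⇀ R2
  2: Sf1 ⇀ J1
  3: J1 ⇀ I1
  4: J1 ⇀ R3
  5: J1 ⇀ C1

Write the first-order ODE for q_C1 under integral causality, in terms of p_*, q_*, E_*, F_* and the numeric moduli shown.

dq_C1/dt = F_Sf1 - p_I1/3 - 3*q_C1

#2 →Sf1  (Sf1 (Sf) sets flow on bond)
#3 →I1  (I1 outputs flow p/I1)
#5 →J1  (C1 outputs effort q/C1)
#0 →R1  (J1 effort already set via bond 5)
#1 →R2  (J1: bond 5 brought effort, rest push out)
#4 →R3  (J1: bond 5 brought effort, rest push out)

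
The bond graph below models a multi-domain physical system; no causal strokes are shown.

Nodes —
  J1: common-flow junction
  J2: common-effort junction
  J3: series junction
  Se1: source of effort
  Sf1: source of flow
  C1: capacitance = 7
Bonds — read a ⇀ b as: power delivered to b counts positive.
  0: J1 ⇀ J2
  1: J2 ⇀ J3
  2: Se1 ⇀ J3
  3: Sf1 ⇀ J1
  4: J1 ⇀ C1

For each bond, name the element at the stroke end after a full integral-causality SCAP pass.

β2 stroke→J3  (Se1: effort source, stroke at far end)
β3 stroke→Sf1  (Sf1: flow source, stroke at near end)
β0 stroke→J1  (1-jn J1 has f-setter on 3)
β4 stroke→J1  (J1 flow already set via bond 3)
β1 stroke→J2  (closing 0-jn rule on J2)

#0 stroke→J1
#1 stroke→J2
#2 stroke→J3
#3 stroke→Sf1
#4 stroke→J1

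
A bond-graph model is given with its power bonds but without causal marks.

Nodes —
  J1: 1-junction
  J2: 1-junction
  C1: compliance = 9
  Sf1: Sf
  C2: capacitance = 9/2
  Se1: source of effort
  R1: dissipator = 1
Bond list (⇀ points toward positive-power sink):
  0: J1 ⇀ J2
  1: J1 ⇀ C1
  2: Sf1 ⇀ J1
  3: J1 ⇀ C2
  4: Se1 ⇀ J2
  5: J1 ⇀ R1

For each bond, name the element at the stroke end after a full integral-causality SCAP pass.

β0 |J1
β1 |J1
β2 |Sf1
β3 |J1
β4 |J2
β5 |J1

bond 2 stroke at Sf1  (Sf1 (Sf) sets flow on bond)
bond 4 stroke at J2  (source Se1 imposes e)
bond 0 stroke at J1  (common-f at J1 fixed by 2)
bond 1 stroke at J1  (1-jn J1 has f-setter on 2)
bond 3 stroke at J1  (J1: bond 2 brought flow, rest push out)
bond 5 stroke at J1  (J1: bond 2 brought flow, rest push out)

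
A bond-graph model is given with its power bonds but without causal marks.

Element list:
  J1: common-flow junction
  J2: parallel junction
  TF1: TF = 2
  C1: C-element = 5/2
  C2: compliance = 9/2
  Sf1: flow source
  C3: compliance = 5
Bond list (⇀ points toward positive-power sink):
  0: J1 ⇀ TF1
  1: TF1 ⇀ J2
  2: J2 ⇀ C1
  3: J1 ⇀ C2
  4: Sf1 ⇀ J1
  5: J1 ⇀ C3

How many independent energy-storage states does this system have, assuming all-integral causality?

3  (C1, C2, C3 all integral)

β4 stroke at Sf1  (Sf1: flow source, stroke at near end)
β0 stroke at J1  (J1 flow already set via bond 4)
β3 stroke at J1  (1-jn J1 has f-setter on 4)
β5 stroke at J1  (1-jn J1 has f-setter on 4)
β1 stroke at TF1  (TF1: transformer flips bond 0)
β2 stroke at J2  (only one effort-in slot at J2)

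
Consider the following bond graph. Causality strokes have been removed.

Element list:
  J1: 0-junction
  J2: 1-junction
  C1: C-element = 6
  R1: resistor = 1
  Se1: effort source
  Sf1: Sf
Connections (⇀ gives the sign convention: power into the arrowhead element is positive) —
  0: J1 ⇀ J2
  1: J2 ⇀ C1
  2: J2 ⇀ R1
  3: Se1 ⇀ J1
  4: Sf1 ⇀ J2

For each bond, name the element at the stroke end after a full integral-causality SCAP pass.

bond 0 |J2
bond 1 |J2
bond 2 |J2
bond 3 |J1
bond 4 |Sf1

#3 →J1  (source Se1 imposes e)
#4 →Sf1  (Sf1: flow source, stroke at near end)
#0 →J2  (0-jn J1 has e-setter on 3)
#1 →J2  (J2: bond 4 brought flow, rest push out)
#2 →J2  (J2: bond 4 brought flow, rest push out)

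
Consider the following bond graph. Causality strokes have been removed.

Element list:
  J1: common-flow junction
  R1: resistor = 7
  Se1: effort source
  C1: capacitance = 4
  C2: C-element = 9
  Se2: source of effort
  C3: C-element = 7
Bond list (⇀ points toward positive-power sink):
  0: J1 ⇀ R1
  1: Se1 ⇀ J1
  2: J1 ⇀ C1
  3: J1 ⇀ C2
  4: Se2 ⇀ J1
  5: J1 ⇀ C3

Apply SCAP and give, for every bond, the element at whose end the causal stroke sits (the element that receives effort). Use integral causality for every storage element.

bond 1 |J1  (Se1 (Se) sets effort on bond)
bond 4 |J1  (source Se2 imposes e)
bond 2 |J1  (C1: C, integral causality)
bond 3 |J1  (C2 integral (e out))
bond 5 |J1  (prefer integral on C3)
bond 0 |R1  (closing 1-jn rule on J1)

b0 stroke at R1
b1 stroke at J1
b2 stroke at J1
b3 stroke at J1
b4 stroke at J1
b5 stroke at J1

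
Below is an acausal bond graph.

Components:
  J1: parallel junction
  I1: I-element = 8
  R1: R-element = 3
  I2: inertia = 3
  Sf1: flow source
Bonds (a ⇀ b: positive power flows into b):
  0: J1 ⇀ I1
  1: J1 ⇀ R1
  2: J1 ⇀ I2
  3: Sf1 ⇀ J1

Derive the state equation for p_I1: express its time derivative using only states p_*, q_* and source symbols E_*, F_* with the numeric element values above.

β3 stroke at Sf1  (source Sf1 imposes f)
β0 stroke at I1  (I1 outputs flow p/I1)
β2 stroke at I2  (prefer integral on I2)
β1 stroke at J1  (closing 0-jn rule on J1)

dp_I1/dt = 3*F_Sf1 - 3*p_I1/8 - p_I2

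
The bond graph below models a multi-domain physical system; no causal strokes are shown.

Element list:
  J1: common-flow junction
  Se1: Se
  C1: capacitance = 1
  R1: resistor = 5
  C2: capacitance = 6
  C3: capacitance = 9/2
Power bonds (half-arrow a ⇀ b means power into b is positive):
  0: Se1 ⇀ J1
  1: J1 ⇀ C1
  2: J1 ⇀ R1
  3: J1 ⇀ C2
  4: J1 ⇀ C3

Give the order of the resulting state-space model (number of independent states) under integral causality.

β0 stroke at J1  (source Se1 imposes e)
β1 stroke at J1  (C1 outputs effort q/C1)
β3 stroke at J1  (prefer integral on C2)
β4 stroke at J1  (C3 outputs effort q/C3)
β2 stroke at R1  (J1 needs exactly one f-in)

3  (C1, C2, C3 all integral)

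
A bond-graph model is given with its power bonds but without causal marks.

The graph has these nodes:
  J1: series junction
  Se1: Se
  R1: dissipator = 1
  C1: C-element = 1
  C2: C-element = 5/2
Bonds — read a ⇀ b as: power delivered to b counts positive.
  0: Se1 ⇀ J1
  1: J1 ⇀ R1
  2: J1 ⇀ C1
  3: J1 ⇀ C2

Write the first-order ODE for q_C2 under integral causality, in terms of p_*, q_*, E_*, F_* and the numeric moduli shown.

dq_C2/dt = E_Se1 - q_C1 - 2*q_C2/5

b0 |J1  (Se1: effort source, stroke at far end)
b2 |J1  (C1: C, integral causality)
b3 |J1  (C2 integral (e out))
b1 |R1  (only one flow-in slot at J1)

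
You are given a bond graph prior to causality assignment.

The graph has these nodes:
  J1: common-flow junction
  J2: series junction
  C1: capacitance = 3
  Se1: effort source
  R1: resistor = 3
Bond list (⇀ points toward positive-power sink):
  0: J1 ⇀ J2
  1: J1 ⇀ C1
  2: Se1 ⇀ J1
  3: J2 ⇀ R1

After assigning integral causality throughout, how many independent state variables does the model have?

b2 |J1  (Se1 (Se) sets effort on bond)
b1 |J1  (C1: C, integral causality)
b0 |J2  (closing 1-jn rule on J1)
b3 |R1  (closing 1-jn rule on J2)

1  (C1 all integral)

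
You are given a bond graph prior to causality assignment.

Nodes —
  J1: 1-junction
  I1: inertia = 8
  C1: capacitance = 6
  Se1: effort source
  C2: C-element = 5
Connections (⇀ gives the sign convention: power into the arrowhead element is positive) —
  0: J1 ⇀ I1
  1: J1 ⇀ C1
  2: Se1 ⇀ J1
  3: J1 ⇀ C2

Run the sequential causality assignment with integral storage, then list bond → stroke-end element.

b2 stroke→J1  (source Se1 imposes e)
b0 stroke→I1  (prefer integral on I1)
b1 stroke→J1  (1-jn J1 has f-setter on 0)
b3 stroke→J1  (J1 flow already set via bond 0)

β0 stroke→I1
β1 stroke→J1
β2 stroke→J1
β3 stroke→J1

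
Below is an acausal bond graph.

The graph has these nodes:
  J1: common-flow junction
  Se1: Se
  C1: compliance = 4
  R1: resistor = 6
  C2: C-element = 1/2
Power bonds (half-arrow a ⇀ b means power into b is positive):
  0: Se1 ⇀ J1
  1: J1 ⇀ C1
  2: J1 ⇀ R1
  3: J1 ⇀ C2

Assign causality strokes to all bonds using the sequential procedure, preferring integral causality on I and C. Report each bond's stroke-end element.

#0 →J1
#1 →J1
#2 →R1
#3 →J1

b0 stroke→J1  (Se1: effort source, stroke at far end)
b1 stroke→J1  (C1 integral (e out))
b3 stroke→J1  (prefer integral on C2)
b2 stroke→R1  (J1: last free bond brings flow in)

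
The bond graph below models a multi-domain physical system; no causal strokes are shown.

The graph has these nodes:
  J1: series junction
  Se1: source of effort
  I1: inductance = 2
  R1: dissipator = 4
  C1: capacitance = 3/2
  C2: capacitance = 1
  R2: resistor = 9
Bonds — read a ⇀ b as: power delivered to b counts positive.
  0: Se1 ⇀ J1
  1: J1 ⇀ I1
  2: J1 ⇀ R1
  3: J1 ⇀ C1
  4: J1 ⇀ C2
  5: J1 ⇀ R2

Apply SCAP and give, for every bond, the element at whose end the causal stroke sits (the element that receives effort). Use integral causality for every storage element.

#0 |J1
#1 |I1
#2 |J1
#3 |J1
#4 |J1
#5 |J1

#0 |J1  (Se1 fixes effort; stroke away)
#1 |I1  (I1: I, integral causality)
#2 |J1  (J1: bond 1 brought flow, rest push out)
#3 |J1  (J1: bond 1 brought flow, rest push out)
#4 |J1  (1-jn J1 has f-setter on 1)
#5 |J1  (common-f at J1 fixed by 1)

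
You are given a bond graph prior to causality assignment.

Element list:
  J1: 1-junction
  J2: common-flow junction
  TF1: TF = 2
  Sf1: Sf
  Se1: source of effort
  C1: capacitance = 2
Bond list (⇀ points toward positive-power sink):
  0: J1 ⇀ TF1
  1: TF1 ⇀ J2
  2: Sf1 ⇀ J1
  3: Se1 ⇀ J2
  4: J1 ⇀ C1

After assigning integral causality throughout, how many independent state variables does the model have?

1  (C1 all integral)

#2 →Sf1  (source Sf1 imposes f)
#3 →J2  (Se1 (Se) sets effort on bond)
#0 →J1  (J1: bond 2 brought flow, rest push out)
#4 →J1  (J1: bond 2 brought flow, rest push out)
#1 →TF1  (only one flow-in slot at J2)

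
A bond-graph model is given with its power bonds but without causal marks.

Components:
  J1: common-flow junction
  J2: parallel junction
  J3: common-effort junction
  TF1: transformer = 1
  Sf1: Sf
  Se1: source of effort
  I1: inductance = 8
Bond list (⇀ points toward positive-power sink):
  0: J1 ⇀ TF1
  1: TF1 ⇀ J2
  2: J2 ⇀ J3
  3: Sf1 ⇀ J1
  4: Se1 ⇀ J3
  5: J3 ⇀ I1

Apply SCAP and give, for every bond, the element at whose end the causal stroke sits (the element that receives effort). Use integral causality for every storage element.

bond 0 |J1
bond 1 |TF1
bond 2 |J2
bond 3 |Sf1
bond 4 |J3
bond 5 |I1

b3 |Sf1  (Sf1 (Sf) sets flow on bond)
b4 |J3  (Se1: effort source, stroke at far end)
b0 |J1  (J1: bond 3 brought flow, rest push out)
b2 |J2  (J3: bond 4 brought effort, rest push out)
b5 |I1  (0-jn J3 has e-setter on 4)
b1 |TF1  (through TF1, causality passes straight; one stroke at TF1)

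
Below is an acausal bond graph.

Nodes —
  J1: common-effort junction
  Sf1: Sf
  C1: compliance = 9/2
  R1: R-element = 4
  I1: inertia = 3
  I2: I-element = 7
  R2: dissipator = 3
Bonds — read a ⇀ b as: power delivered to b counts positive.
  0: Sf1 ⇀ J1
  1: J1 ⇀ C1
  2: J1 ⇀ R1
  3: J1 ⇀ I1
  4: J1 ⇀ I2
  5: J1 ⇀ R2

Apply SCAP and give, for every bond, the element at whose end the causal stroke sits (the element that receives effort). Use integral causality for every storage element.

#0 |Sf1
#1 |J1
#2 |R1
#3 |I1
#4 |I2
#5 |R2

bond 0 |Sf1  (Sf1 fixes flow; stroke at Sf1)
bond 1 |J1  (C1 integral (e out))
bond 2 |R1  (common-e at J1 fixed by 1)
bond 3 |I1  (J1: bond 1 brought effort, rest push out)
bond 4 |I2  (J1: bond 1 brought effort, rest push out)
bond 5 |R2  (J1 effort already set via bond 1)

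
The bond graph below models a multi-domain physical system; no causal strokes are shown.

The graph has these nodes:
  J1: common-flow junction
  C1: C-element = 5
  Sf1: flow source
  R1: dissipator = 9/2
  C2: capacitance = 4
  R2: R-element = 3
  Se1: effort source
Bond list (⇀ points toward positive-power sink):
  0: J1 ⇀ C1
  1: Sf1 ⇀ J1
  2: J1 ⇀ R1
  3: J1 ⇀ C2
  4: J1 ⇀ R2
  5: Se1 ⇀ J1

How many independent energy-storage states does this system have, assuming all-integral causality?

2  (C1, C2 all integral)

β1 →Sf1  (source Sf1 imposes f)
β5 →J1  (Se1 fixes effort; stroke away)
β0 →J1  (common-f at J1 fixed by 1)
β2 →J1  (common-f at J1 fixed by 1)
β3 →J1  (J1 flow already set via bond 1)
β4 →J1  (common-f at J1 fixed by 1)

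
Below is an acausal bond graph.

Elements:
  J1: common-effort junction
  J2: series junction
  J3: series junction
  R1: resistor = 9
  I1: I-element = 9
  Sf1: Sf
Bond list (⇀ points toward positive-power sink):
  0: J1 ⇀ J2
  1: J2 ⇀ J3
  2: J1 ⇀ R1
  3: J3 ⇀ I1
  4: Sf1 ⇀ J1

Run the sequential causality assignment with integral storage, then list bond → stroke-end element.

b0 →J2
b1 →J3
b2 →J1
b3 →I1
b4 →Sf1

b4 |Sf1  (source Sf1 imposes f)
b3 |I1  (I1 outputs flow p/I1)
b1 |J3  (J3 flow already set via bond 3)
b0 |J2  (J2: bond 1 brought flow, rest push out)
b2 |J1  (only one effort-in slot at J1)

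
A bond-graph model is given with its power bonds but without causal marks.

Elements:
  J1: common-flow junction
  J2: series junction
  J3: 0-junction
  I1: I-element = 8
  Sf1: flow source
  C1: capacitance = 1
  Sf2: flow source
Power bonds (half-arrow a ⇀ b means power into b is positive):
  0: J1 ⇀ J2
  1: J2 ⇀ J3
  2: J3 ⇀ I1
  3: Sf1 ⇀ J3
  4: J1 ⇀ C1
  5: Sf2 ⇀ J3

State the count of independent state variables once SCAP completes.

2  (C1, I1 all integral)

β3 →Sf1  (Sf1: flow source, stroke at near end)
β5 →Sf2  (Sf2 (Sf) sets flow on bond)
β2 →I1  (I1 outputs flow p/I1)
β1 →J3  (J3 needs exactly one e-in)
β0 →J2  (J2 flow already set via bond 1)
β4 →J1  (J1 flow already set via bond 0)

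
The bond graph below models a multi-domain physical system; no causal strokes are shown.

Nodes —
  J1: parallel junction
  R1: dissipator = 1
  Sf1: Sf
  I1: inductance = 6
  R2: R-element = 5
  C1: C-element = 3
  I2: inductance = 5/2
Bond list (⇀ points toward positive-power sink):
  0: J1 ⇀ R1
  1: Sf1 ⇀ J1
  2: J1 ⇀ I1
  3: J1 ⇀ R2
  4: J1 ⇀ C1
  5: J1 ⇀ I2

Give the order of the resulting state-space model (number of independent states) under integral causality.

β1 stroke at Sf1  (Sf1: flow source, stroke at near end)
β2 stroke at I1  (I1 outputs flow p/I1)
β4 stroke at J1  (C1 integral (e out))
β0 stroke at R1  (J1 effort already set via bond 4)
β3 stroke at R2  (J1 effort already set via bond 4)
β5 stroke at I2  (J1: bond 4 brought effort, rest push out)

3  (C1, I1, I2 all integral)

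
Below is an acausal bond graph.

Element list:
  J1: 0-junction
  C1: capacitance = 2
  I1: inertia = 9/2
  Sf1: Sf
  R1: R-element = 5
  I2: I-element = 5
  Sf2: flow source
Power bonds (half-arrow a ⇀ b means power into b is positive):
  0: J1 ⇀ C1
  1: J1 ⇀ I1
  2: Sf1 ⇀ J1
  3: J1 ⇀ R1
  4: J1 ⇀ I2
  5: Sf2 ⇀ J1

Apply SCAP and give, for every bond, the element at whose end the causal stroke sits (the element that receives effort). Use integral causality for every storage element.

b2 stroke→Sf1  (source Sf1 imposes f)
b5 stroke→Sf2  (Sf2 (Sf) sets flow on bond)
b0 stroke→J1  (C1 integral (e out))
b1 stroke→I1  (common-e at J1 fixed by 0)
b3 stroke→R1  (J1 effort already set via bond 0)
b4 stroke→I2  (0-jn J1 has e-setter on 0)

bond 0 stroke at J1
bond 1 stroke at I1
bond 2 stroke at Sf1
bond 3 stroke at R1
bond 4 stroke at I2
bond 5 stroke at Sf2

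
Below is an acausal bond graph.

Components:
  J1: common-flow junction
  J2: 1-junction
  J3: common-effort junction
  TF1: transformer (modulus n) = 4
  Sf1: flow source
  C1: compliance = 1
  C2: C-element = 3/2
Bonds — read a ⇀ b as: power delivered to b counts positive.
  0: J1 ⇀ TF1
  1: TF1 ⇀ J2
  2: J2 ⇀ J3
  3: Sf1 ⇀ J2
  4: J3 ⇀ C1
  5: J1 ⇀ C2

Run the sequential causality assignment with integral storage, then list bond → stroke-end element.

bond 3 stroke→Sf1  (Sf1 (Sf) sets flow on bond)
bond 1 stroke→J2  (J2: bond 3 brought flow, rest push out)
bond 2 stroke→J2  (1-jn J2 has f-setter on 3)
bond 4 stroke→J3  (J3: last free bond brings effort in)
bond 0 stroke→TF1  (TF TF1: opposite of bond 1)
bond 5 stroke→J1  (J1: bond 0 brought flow, rest push out)

#0 stroke→TF1
#1 stroke→J2
#2 stroke→J2
#3 stroke→Sf1
#4 stroke→J3
#5 stroke→J1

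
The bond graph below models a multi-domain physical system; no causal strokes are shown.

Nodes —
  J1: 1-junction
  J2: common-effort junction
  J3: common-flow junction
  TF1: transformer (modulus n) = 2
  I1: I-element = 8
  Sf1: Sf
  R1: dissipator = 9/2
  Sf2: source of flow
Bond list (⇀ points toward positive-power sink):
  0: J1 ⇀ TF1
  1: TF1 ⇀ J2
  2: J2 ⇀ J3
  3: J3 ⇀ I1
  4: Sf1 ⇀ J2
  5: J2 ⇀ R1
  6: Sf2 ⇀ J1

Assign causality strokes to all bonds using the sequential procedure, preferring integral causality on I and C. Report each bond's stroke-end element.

b4 →Sf1  (Sf1 (Sf) sets flow on bond)
b6 →Sf2  (Sf2 fixes flow; stroke at Sf2)
b0 →J1  (J1 flow already set via bond 6)
b1 →TF1  (TF TF1: opposite of bond 0)
b3 →I1  (prefer integral on I1)
b2 →J3  (common-f at J3 fixed by 3)
b5 →J2  (closing 0-jn rule on J2)

#0 →J1
#1 →TF1
#2 →J3
#3 →I1
#4 →Sf1
#5 →J2
#6 →Sf2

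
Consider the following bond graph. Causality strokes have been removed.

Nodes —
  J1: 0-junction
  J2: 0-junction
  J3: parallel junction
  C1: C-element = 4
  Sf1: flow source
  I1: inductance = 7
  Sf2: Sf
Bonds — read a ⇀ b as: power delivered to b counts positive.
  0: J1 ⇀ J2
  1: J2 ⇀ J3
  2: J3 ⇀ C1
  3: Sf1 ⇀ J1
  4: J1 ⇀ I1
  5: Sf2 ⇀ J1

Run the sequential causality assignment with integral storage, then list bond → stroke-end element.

bond 0 stroke at J1
bond 1 stroke at J2
bond 2 stroke at J3
bond 3 stroke at Sf1
bond 4 stroke at I1
bond 5 stroke at Sf2

b3 stroke at Sf1  (Sf1: flow source, stroke at near end)
b5 stroke at Sf2  (Sf2 fixes flow; stroke at Sf2)
b2 stroke at J3  (C1 integral (e out))
b1 stroke at J2  (0-jn J3 has e-setter on 2)
b0 stroke at J1  (J2: bond 1 brought effort, rest push out)
b4 stroke at I1  (common-e at J1 fixed by 0)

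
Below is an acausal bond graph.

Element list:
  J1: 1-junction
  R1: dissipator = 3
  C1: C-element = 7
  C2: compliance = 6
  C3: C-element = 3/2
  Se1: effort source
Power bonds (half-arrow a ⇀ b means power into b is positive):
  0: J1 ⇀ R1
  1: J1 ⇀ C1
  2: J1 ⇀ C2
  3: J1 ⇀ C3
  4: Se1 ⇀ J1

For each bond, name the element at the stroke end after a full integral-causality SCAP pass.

β4 stroke→J1  (source Se1 imposes e)
β1 stroke→J1  (C1: C, integral causality)
β2 stroke→J1  (C2 outputs effort q/C2)
β3 stroke→J1  (prefer integral on C3)
β0 stroke→R1  (J1: last free bond brings flow in)

#0 |R1
#1 |J1
#2 |J1
#3 |J1
#4 |J1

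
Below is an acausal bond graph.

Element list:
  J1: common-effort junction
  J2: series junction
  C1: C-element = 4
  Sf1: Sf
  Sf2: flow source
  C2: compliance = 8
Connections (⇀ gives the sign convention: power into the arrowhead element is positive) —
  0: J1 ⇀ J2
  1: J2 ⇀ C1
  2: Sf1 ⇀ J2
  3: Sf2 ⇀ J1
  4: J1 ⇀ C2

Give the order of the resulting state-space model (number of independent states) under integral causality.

2  (C1, C2 all integral)

#2 stroke at Sf1  (Sf1 fixes flow; stroke at Sf1)
#3 stroke at Sf2  (Sf2 (Sf) sets flow on bond)
#0 stroke at J2  (common-f at J2 fixed by 2)
#1 stroke at J2  (J2 flow already set via bond 2)
#4 stroke at J1  (J1: last free bond brings effort in)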